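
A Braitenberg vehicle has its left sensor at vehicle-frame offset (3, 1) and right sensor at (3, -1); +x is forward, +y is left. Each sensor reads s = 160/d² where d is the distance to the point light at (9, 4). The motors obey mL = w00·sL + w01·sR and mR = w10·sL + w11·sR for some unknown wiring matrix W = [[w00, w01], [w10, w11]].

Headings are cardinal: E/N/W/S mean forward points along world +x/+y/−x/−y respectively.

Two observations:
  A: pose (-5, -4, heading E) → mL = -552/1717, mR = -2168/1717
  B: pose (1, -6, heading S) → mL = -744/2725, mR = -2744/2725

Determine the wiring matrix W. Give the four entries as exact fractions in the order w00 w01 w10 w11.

obs A: pose=(-5,-4,E) → sL=16/17, sR=80/101, mL=-552/1717, mR=-2168/1717
obs B: pose=(1,-6,S) → sL=80/109, sR=16/25, mL=-744/2725, mR=-2744/2725
sensor matrix S = [[16/17, 80/101], [80/109, 16/25]]; det S = 98304/4678825
solve [mL_A; mL_B] = S·[w00; w01] and [mR_A; mR_B] = S·[w10; w11]:
  w00 = 1/2, w01 = -1, w10 = -1/2, w11 = -1

1/2 -1 -1/2 -1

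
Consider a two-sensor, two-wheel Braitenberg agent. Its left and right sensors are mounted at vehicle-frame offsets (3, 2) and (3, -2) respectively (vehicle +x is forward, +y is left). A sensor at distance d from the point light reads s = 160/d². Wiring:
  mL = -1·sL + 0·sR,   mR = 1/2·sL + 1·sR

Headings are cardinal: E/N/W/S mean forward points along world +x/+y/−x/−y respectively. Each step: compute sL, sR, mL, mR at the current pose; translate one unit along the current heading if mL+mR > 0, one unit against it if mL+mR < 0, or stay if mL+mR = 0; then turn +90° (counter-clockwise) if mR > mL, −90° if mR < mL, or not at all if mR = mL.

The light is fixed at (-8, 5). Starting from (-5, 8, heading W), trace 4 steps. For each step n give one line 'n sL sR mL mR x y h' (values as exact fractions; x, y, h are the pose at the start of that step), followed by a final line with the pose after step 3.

0 160 32/5 -160 432/5 -5 8 W
1 40/9 40 -40/9 380/9 -4 8 S
2 32/13 160/49 -32/13 2864/637 -4 7 E
3 80/17 80/37 -80/17 2840/629 -3 7 N
final -3 6 W

n=0: pose=(-5,8,W); sL=160, sR=32/5; mL=-160, mR=432/5; mL+mR=-368/5 → advance -1; mR−mL=1232/5 → turn +1·90°
n=1: pose=(-4,8,S); sL=40/9, sR=40; mL=-40/9, mR=380/9; mL+mR=340/9 → advance +1; mR−mL=140/3 → turn +1·90°
n=2: pose=(-4,7,E); sL=32/13, sR=160/49; mL=-32/13, mR=2864/637; mL+mR=1296/637 → advance +1; mR−mL=4432/637 → turn +1·90°
n=3: pose=(-3,7,N); sL=80/17, sR=80/37; mL=-80/17, mR=2840/629; mL+mR=-120/629 → advance -1; mR−mL=5800/629 → turn +1·90°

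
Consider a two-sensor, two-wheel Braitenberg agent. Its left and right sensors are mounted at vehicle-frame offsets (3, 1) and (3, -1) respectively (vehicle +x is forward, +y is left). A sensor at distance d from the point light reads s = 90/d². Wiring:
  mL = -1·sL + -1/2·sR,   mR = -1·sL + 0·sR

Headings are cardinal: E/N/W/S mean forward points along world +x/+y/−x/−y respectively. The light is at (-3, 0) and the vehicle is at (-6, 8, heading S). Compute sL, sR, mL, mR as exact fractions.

90/29 90/41 -4995/1189 -90/29

left sensor world pos  = (-5, 5); dL² = 29
right sensor world pos = (-7, 5); dR² = 41
sL = 90/29 = 90/29
sR = 90/41 = 90/41
mL = -1·sL + -1/2·sR = -4995/1189
mR = -1·sL + 0·sR = -90/29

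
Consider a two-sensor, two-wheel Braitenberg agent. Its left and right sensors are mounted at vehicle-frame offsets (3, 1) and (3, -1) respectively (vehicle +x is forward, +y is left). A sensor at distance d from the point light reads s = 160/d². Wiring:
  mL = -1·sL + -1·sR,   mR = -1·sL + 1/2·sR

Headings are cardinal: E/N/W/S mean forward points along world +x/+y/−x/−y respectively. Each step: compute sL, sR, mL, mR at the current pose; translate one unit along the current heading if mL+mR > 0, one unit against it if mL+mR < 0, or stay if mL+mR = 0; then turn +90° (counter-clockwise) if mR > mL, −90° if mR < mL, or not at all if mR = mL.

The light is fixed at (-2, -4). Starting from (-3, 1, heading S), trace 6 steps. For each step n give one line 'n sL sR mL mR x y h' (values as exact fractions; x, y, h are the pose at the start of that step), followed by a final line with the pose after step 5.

n=0: pose=(-3,1,S); sL=40, sR=20; mL=-60, mR=-30; mL+mR=-90 → advance -1; mR−mL=30 → turn +1·90°
n=1: pose=(-3,2,E); sL=160/53, sR=160/29; mL=-13120/1537, mR=-400/1537; mL+mR=-13520/1537 → advance -1; mR−mL=240/29 → turn +1·90°
n=2: pose=(-4,2,N); sL=16/9, sR=80/41; mL=-1376/369, mR=-296/369; mL+mR=-1672/369 → advance -1; mR−mL=120/41 → turn +1·90°
n=3: pose=(-4,1,W); sL=160/41, sR=160/61; mL=-16320/2501, mR=-6480/2501; mL+mR=-22800/2501 → advance -1; mR−mL=240/61 → turn +1·90°
n=4: pose=(-3,1,S); sL=40, sR=20; mL=-60, mR=-30; mL+mR=-90 → advance -1; mR−mL=30 → turn +1·90°
n=5: pose=(-3,2,E); sL=160/53, sR=160/29; mL=-13120/1537, mR=-400/1537; mL+mR=-13520/1537 → advance -1; mR−mL=240/29 → turn +1·90°

0 40 20 -60 -30 -3 1 S
1 160/53 160/29 -13120/1537 -400/1537 -3 2 E
2 16/9 80/41 -1376/369 -296/369 -4 2 N
3 160/41 160/61 -16320/2501 -6480/2501 -4 1 W
4 40 20 -60 -30 -3 1 S
5 160/53 160/29 -13120/1537 -400/1537 -3 2 E
final -4 2 N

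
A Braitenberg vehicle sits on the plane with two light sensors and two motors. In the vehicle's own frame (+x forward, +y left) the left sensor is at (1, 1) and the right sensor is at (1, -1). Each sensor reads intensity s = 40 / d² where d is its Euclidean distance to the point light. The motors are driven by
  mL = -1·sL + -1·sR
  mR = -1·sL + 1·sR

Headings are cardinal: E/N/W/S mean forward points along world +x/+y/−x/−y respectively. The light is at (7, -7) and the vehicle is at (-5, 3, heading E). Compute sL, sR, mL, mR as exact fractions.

20/121 20/101 -4440/12221 400/12221

left sensor world pos  = (-4, 4); dL² = 242
right sensor world pos = (-4, 2); dR² = 202
sL = 40/242 = 20/121
sR = 40/202 = 20/101
mL = -1·sL + -1·sR = -4440/12221
mR = -1·sL + 1·sR = 400/12221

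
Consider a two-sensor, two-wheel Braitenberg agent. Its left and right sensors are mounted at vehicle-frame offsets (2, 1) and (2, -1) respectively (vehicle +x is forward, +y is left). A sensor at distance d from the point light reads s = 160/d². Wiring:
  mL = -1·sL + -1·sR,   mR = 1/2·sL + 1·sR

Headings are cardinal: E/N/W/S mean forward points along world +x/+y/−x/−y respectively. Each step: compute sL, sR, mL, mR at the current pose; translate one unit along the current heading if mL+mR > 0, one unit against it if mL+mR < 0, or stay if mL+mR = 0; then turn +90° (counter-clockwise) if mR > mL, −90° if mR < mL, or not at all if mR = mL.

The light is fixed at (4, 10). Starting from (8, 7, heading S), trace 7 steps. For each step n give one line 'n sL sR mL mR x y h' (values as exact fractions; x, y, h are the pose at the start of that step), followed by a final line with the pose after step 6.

n=0: pose=(8,7,S); sL=16/5, sR=80/17; mL=-672/85, mR=536/85; mL+mR=-8/5 → advance -1; mR−mL=1208/85 → turn +1·90°
n=1: pose=(8,8,E); sL=160/37, sR=32/9; mL=-2624/333, mR=1904/333; mL+mR=-80/37 → advance -1; mR−mL=4528/333 → turn +1·90°
n=2: pose=(7,8,N); sL=40, sR=10; mL=-50, mR=30; mL+mR=-20 → advance -1; mR−mL=80 → turn +1·90°
n=3: pose=(7,7,W); sL=160/17, sR=32; mL=-704/17, mR=624/17; mL+mR=-80/17 → advance -1; mR−mL=1328/17 → turn +1·90°
n=4: pose=(8,7,S); sL=16/5, sR=80/17; mL=-672/85, mR=536/85; mL+mR=-8/5 → advance -1; mR−mL=1208/85 → turn +1·90°
n=5: pose=(8,8,E); sL=160/37, sR=32/9; mL=-2624/333, mR=1904/333; mL+mR=-80/37 → advance -1; mR−mL=4528/333 → turn +1·90°
n=6: pose=(7,8,N); sL=40, sR=10; mL=-50, mR=30; mL+mR=-20 → advance -1; mR−mL=80 → turn +1·90°

0 16/5 80/17 -672/85 536/85 8 7 S
1 160/37 32/9 -2624/333 1904/333 8 8 E
2 40 10 -50 30 7 8 N
3 160/17 32 -704/17 624/17 7 7 W
4 16/5 80/17 -672/85 536/85 8 7 S
5 160/37 32/9 -2624/333 1904/333 8 8 E
6 40 10 -50 30 7 8 N
final 7 7 W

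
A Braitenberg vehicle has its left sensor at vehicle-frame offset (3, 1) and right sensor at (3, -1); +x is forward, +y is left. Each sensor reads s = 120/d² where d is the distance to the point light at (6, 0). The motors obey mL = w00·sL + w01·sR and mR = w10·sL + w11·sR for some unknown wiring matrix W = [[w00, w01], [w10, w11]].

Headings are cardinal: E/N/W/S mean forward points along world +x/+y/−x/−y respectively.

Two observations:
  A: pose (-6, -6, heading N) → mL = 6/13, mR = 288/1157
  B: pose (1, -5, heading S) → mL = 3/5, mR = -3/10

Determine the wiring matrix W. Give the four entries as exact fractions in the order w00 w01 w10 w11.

obs A: pose=(-6,-6,N) → sL=60/89, sR=12/13, mL=6/13, mR=288/1157
obs B: pose=(1,-5,S) → sL=3/2, sR=6/5, mL=3/5, mR=-3/10
sensor matrix S = [[60/89, 12/13], [3/2, 6/5]]; det S = -666/1157
solve [mL_A; mL_B] = S·[w00; w01] and [mR_A; mR_B] = S·[w10; w11]:
  w00 = 0, w01 = 1/2, w10 = -1, w11 = 1

0 1/2 -1 1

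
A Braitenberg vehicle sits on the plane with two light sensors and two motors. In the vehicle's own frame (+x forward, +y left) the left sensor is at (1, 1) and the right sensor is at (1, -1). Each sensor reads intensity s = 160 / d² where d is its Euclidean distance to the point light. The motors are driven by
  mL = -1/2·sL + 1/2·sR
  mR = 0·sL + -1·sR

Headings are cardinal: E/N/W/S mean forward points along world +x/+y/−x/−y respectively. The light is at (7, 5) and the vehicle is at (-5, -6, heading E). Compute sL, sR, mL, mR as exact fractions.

160/221 32/53 -704/11713 -32/53

left sensor world pos  = (-4, -5); dL² = 221
right sensor world pos = (-4, -7); dR² = 265
sL = 160/221 = 160/221
sR = 160/265 = 32/53
mL = -1/2·sL + 1/2·sR = -704/11713
mR = 0·sL + -1·sR = -32/53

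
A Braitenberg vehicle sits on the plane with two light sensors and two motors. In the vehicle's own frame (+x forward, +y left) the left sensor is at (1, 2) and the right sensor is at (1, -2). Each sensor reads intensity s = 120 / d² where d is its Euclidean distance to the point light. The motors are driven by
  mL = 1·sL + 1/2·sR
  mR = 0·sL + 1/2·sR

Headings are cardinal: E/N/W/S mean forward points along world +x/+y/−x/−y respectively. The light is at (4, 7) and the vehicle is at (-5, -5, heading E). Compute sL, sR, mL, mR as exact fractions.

left sensor world pos  = (-4, -3); dL² = 164
right sensor world pos = (-4, -7); dR² = 260
sL = 120/164 = 30/41
sR = 120/260 = 6/13
mL = 1·sL + 1/2·sR = 513/533
mR = 0·sL + 1/2·sR = 3/13

30/41 6/13 513/533 3/13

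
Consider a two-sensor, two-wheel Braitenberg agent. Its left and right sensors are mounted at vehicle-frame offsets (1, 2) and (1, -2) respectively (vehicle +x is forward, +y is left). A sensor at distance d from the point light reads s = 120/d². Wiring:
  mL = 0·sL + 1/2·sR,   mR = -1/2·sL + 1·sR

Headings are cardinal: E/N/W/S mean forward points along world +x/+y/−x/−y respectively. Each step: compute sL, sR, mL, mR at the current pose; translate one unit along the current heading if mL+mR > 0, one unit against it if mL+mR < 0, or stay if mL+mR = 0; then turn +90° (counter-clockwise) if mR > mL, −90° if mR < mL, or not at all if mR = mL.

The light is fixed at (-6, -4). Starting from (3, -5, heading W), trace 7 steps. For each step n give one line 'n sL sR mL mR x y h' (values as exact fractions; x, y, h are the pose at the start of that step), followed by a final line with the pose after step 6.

n=0: pose=(3,-5,W); sL=120/73, sR=24/13; mL=12/13, mR=972/949; mL+mR=1848/949 → advance +1; mR−mL=96/949 → turn +1·90°
n=1: pose=(2,-5,S); sL=15/13, sR=3; mL=3/2, mR=63/26; mL+mR=51/13 → advance +1; mR−mL=12/13 → turn +1·90°
n=2: pose=(2,-6,E); sL=40/27, sR=120/97; mL=60/97, mR=1300/2619; mL+mR=2920/2619 → advance +1; mR−mL=-320/2619 → turn -1·90°
n=3: pose=(3,-6,S); sL=12/13, sR=60/29; mL=30/29, mR=606/377; mL+mR=996/377 → advance +1; mR−mL=216/377 → turn +1·90°
n=4: pose=(3,-7,E); sL=120/101, sR=24/25; mL=12/25, mR=924/2525; mL+mR=2136/2525 → advance +1; mR−mL=-288/2525 → turn -1·90°
n=5: pose=(4,-7,S); sL=3/4, sR=3/2; mL=3/4, mR=9/8; mL+mR=15/8 → advance +1; mR−mL=3/8 → turn +1·90°
n=6: pose=(4,-8,E); sL=24/25, sR=120/157; mL=60/157, mR=1116/3925; mL+mR=2616/3925 → advance +1; mR−mL=-384/3925 → turn -1·90°

0 120/73 24/13 12/13 972/949 3 -5 W
1 15/13 3 3/2 63/26 2 -5 S
2 40/27 120/97 60/97 1300/2619 2 -6 E
3 12/13 60/29 30/29 606/377 3 -6 S
4 120/101 24/25 12/25 924/2525 3 -7 E
5 3/4 3/2 3/4 9/8 4 -7 S
6 24/25 120/157 60/157 1116/3925 4 -8 E
final 5 -8 S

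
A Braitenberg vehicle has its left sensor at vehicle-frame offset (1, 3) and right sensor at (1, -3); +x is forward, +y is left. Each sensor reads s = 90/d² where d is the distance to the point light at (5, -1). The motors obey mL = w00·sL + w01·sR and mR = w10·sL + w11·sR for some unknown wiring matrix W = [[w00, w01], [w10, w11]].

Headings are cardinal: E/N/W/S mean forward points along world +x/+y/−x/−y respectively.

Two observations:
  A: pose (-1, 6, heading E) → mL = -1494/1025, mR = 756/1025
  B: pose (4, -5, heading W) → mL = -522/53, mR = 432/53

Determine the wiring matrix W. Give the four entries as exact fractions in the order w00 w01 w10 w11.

-1/2 -1/2 -1/2 1/2

obs A: pose=(-1,6,E) → sL=18/25, sR=90/41, mL=-1494/1025, mR=756/1025
obs B: pose=(4,-5,W) → sL=90/53, sR=18, mL=-522/53, mR=432/53
sensor matrix S = [[18/25, 90/41], [90/53, 18]]; det S = 501552/54325
solve [mL_A; mL_B] = S·[w00; w01] and [mR_A; mR_B] = S·[w10; w11]:
  w00 = -1/2, w01 = -1/2, w10 = -1/2, w11 = 1/2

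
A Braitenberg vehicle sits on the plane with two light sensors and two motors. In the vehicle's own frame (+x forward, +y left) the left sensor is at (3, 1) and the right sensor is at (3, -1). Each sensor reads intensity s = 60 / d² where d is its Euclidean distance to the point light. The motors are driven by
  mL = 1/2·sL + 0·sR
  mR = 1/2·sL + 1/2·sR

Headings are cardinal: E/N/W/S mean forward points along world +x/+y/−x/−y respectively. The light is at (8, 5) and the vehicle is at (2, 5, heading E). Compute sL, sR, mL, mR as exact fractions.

6 6 3 6

left sensor world pos  = (5, 6); dL² = 10
right sensor world pos = (5, 4); dR² = 10
sL = 60/10 = 6
sR = 60/10 = 6
mL = 1/2·sL + 0·sR = 3
mR = 1/2·sL + 1/2·sR = 6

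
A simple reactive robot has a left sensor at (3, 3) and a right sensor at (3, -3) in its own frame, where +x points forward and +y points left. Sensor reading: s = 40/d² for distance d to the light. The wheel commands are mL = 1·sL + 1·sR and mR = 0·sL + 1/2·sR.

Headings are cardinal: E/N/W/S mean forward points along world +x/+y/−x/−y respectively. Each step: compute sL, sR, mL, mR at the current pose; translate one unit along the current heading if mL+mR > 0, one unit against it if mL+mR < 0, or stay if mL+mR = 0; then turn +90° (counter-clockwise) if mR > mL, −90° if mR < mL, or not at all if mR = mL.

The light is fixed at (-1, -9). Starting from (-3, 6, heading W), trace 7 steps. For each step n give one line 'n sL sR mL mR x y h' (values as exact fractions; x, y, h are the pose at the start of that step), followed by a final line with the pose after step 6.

n=0: pose=(-3,6,W); sL=40/169, sR=40/349; mL=20720/58981, mR=20/349; mL+mR=24100/58981 → advance +1; mR−mL=-17340/58981 → turn -1·90°
n=1: pose=(-4,6,N); sL=1/9, sR=10/81; mL=19/81, mR=5/81; mL+mR=8/27 → advance +1; mR−mL=-14/81 → turn -1·90°
n=2: pose=(-4,7,E); sL=40/361, sR=40/169; mL=21200/61009, mR=20/169; mL+mR=28420/61009 → advance +1; mR−mL=-13980/61009 → turn -1·90°
n=3: pose=(-3,7,S); sL=4/17, sR=20/97; mL=728/1649, mR=10/97; mL+mR=898/1649 → advance +1; mR−mL=-558/1649 → turn -1·90°
n=4: pose=(-3,6,W); sL=40/169, sR=40/349; mL=20720/58981, mR=20/349; mL+mR=24100/58981 → advance +1; mR−mL=-17340/58981 → turn -1·90°
n=5: pose=(-4,6,N); sL=1/9, sR=10/81; mL=19/81, mR=5/81; mL+mR=8/27 → advance +1; mR−mL=-14/81 → turn -1·90°
n=6: pose=(-4,7,E); sL=40/361, sR=40/169; mL=21200/61009, mR=20/169; mL+mR=28420/61009 → advance +1; mR−mL=-13980/61009 → turn -1·90°

0 40/169 40/349 20720/58981 20/349 -3 6 W
1 1/9 10/81 19/81 5/81 -4 6 N
2 40/361 40/169 21200/61009 20/169 -4 7 E
3 4/17 20/97 728/1649 10/97 -3 7 S
4 40/169 40/349 20720/58981 20/349 -3 6 W
5 1/9 10/81 19/81 5/81 -4 6 N
6 40/361 40/169 21200/61009 20/169 -4 7 E
final -3 7 S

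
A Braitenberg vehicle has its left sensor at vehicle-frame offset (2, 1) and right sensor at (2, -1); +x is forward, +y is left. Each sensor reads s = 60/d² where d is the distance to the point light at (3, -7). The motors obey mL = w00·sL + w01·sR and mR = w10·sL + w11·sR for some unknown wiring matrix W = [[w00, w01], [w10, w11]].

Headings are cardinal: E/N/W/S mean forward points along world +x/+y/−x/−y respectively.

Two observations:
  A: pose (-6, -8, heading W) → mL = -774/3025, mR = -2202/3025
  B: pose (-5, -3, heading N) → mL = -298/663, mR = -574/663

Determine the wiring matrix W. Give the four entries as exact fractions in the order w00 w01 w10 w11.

1/2 -1 -1 -1/2

obs A: pose=(-6,-8,W) → sL=12/25, sR=60/121, mL=-774/3025, mR=-2202/3025
obs B: pose=(-5,-3,N) → sL=20/39, sR=12/17, mL=-298/663, mR=-574/663
sensor matrix S = [[12/25, 60/121], [20/39, 12/17]]; det S = 56512/668525
solve [mL_A; mL_B] = S·[w00; w01] and [mR_A; mR_B] = S·[w10; w11]:
  w00 = 1/2, w01 = -1, w10 = -1, w11 = -1/2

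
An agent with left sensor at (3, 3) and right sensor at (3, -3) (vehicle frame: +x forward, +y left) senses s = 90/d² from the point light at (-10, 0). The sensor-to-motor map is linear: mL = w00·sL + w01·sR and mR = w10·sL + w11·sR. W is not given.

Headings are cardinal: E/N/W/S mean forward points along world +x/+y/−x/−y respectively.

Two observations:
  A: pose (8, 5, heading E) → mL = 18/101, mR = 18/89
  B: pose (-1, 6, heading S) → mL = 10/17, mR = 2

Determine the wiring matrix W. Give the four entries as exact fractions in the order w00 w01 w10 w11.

1 0 0 1

obs A: pose=(8,5,E) → sL=18/101, sR=18/89, mL=18/101, mR=18/89
obs B: pose=(-1,6,S) → sL=10/17, sR=2, mL=10/17, mR=2
sensor matrix S = [[18/101, 18/89], [10/17, 2]]; det S = 36288/152813
solve [mL_A; mL_B] = S·[w00; w01] and [mR_A; mR_B] = S·[w10; w11]:
  w00 = 1, w01 = 0, w10 = 0, w11 = 1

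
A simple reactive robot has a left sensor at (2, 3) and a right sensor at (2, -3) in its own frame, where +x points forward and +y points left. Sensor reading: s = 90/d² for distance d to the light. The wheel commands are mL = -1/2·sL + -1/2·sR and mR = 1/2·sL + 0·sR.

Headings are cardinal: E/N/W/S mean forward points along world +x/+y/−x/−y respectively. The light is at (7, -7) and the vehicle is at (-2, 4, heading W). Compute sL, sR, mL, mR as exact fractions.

18/37 90/317 -4518/11729 9/37

left sensor world pos  = (-4, 1); dL² = 185
right sensor world pos = (-4, 7); dR² = 317
sL = 90/185 = 18/37
sR = 90/317 = 90/317
mL = -1/2·sL + -1/2·sR = -4518/11729
mR = 1/2·sL + 0·sR = 9/37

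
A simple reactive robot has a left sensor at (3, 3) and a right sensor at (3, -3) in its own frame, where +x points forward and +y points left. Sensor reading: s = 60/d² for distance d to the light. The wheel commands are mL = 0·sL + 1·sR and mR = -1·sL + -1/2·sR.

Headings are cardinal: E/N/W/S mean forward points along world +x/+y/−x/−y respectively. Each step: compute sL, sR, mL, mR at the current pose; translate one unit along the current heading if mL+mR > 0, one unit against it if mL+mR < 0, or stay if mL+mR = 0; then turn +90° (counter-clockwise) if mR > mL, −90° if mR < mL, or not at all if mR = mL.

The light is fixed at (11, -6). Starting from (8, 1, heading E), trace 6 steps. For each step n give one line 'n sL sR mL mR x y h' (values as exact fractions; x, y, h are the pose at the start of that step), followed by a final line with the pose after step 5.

0 3/5 15/4 15/4 -99/40 8 1 E
1 60/17 60/41 60/41 -2970/697 9 1 S
2 6/5 30/73 30/73 -513/365 9 2 W
3 60/137 12/25 12/25 -2322/3425 10 2 N
4 15/26 3 3 -27/13 10 1 E
5 12/5 12/5 12/5 -18/5 11 1 S
final 11 2 W

n=0: pose=(8,1,E); sL=3/5, sR=15/4; mL=15/4, mR=-99/40; mL+mR=51/40 → advance +1; mR−mL=-249/40 → turn -1·90°
n=1: pose=(9,1,S); sL=60/17, sR=60/41; mL=60/41, mR=-2970/697; mL+mR=-1950/697 → advance -1; mR−mL=-3990/697 → turn -1·90°
n=2: pose=(9,2,W); sL=6/5, sR=30/73; mL=30/73, mR=-513/365; mL+mR=-363/365 → advance -1; mR−mL=-663/365 → turn -1·90°
n=3: pose=(10,2,N); sL=60/137, sR=12/25; mL=12/25, mR=-2322/3425; mL+mR=-678/3425 → advance -1; mR−mL=-3966/3425 → turn -1·90°
n=4: pose=(10,1,E); sL=15/26, sR=3; mL=3, mR=-27/13; mL+mR=12/13 → advance +1; mR−mL=-66/13 → turn -1·90°
n=5: pose=(11,1,S); sL=12/5, sR=12/5; mL=12/5, mR=-18/5; mL+mR=-6/5 → advance -1; mR−mL=-6 → turn -1·90°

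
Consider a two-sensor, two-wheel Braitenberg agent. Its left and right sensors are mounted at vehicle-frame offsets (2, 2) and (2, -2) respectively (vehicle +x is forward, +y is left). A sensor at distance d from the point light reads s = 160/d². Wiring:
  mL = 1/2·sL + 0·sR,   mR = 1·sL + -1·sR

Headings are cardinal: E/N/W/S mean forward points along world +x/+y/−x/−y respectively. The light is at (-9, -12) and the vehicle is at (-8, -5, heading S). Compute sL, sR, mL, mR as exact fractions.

left sensor world pos  = (-6, -7); dL² = 34
right sensor world pos = (-10, -7); dR² = 26
sL = 160/34 = 80/17
sR = 160/26 = 80/13
mL = 1/2·sL + 0·sR = 40/17
mR = 1·sL + -1·sR = -320/221

80/17 80/13 40/17 -320/221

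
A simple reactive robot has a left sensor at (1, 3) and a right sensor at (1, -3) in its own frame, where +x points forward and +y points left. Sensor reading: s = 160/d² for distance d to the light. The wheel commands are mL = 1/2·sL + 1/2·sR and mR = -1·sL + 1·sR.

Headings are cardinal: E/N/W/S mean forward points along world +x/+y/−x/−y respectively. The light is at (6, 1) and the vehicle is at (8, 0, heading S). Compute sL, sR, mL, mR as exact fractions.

160/29 32 544/29 768/29

left sensor world pos  = (11, -1); dL² = 29
right sensor world pos = (5, -1); dR² = 5
sL = 160/29 = 160/29
sR = 160/5 = 32
mL = 1/2·sL + 1/2·sR = 544/29
mR = -1·sL + 1·sR = 768/29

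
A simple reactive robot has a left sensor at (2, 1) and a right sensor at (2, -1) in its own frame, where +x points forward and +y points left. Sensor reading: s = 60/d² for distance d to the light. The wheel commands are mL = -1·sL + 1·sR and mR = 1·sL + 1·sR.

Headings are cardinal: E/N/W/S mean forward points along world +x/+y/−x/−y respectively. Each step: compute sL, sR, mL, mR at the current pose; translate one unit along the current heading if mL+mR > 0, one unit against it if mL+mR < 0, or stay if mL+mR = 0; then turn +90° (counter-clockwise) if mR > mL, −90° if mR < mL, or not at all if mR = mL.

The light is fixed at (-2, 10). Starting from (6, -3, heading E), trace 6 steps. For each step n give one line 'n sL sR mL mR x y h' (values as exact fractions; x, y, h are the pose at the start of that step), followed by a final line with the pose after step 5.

n=0: pose=(6,-3,E); sL=15/61, sR=15/74; mL=-195/4514, mR=2025/4514; mL+mR=15/37 → advance +1; mR−mL=30/61 → turn +1·90°
n=1: pose=(7,-3,N); sL=12/37, sR=60/221; mL=-432/8177, mR=4872/8177; mL+mR=120/221 → advance +1; mR−mL=24/37 → turn +1·90°
n=2: pose=(7,-2,W); sL=30/109, sR=6/17; mL=144/1853, mR=1164/1853; mL+mR=12/17 → advance +1; mR−mL=60/109 → turn +1·90°
n=3: pose=(6,-2,S); sL=60/277, sR=12/49; mL=384/13573, mR=6264/13573; mL+mR=24/49 → advance +1; mR−mL=120/277 → turn +1·90°
n=4: pose=(6,-3,E); sL=15/61, sR=15/74; mL=-195/4514, mR=2025/4514; mL+mR=15/37 → advance +1; mR−mL=30/61 → turn +1·90°
n=5: pose=(7,-3,N); sL=12/37, sR=60/221; mL=-432/8177, mR=4872/8177; mL+mR=120/221 → advance +1; mR−mL=24/37 → turn +1·90°

0 15/61 15/74 -195/4514 2025/4514 6 -3 E
1 12/37 60/221 -432/8177 4872/8177 7 -3 N
2 30/109 6/17 144/1853 1164/1853 7 -2 W
3 60/277 12/49 384/13573 6264/13573 6 -2 S
4 15/61 15/74 -195/4514 2025/4514 6 -3 E
5 12/37 60/221 -432/8177 4872/8177 7 -3 N
final 7 -2 W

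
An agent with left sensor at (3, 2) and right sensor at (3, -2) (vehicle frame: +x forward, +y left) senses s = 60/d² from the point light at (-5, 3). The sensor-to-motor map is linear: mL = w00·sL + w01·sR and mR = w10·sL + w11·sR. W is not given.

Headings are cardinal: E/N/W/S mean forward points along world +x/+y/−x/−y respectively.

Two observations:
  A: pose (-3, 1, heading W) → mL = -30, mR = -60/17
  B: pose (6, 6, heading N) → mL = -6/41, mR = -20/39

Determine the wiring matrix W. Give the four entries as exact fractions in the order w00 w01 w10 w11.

0 -1/2 -1 0

obs A: pose=(-3,1,W) → sL=60/17, sR=60, mL=-30, mR=-60/17
obs B: pose=(6,6,N) → sL=20/39, sR=12/41, mL=-6/41, mR=-20/39
sensor matrix S = [[60/17, 60], [20/39, 12/41]]; det S = -269440/9061
solve [mL_A; mL_B] = S·[w00; w01] and [mR_A; mR_B] = S·[w10; w11]:
  w00 = 0, w01 = -1/2, w10 = -1, w11 = 0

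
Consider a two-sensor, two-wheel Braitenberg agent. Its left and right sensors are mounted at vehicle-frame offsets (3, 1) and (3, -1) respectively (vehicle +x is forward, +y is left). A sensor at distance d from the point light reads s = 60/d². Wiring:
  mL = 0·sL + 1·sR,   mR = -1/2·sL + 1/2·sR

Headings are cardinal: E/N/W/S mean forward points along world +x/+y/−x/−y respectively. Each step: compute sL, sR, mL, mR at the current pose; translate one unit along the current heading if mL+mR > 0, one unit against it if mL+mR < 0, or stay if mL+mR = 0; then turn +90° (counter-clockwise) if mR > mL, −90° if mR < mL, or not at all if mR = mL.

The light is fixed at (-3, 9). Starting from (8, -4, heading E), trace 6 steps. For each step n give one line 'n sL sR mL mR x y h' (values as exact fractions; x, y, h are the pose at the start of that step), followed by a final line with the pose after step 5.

0 3/17 15/98 15/98 -39/3332 8 -4 E
1 12/85 60/377 60/377 288/32045 9 -4 S
2 10/51 6/25 6/25 28/1275 9 -5 W
3 60/221 12/53 12/53 -264/11713 8 -5 N
4 3/17 15/98 15/98 -39/3332 8 -4 E
5 12/85 60/377 60/377 288/32045 9 -4 S
final 9 -5 W

n=0: pose=(8,-4,E); sL=3/17, sR=15/98; mL=15/98, mR=-39/3332; mL+mR=471/3332 → advance +1; mR−mL=-549/3332 → turn -1·90°
n=1: pose=(9,-4,S); sL=12/85, sR=60/377; mL=60/377, mR=288/32045; mL+mR=5388/32045 → advance +1; mR−mL=-4812/32045 → turn -1·90°
n=2: pose=(9,-5,W); sL=10/51, sR=6/25; mL=6/25, mR=28/1275; mL+mR=334/1275 → advance +1; mR−mL=-278/1275 → turn -1·90°
n=3: pose=(8,-5,N); sL=60/221, sR=12/53; mL=12/53, mR=-264/11713; mL+mR=2388/11713 → advance +1; mR−mL=-2916/11713 → turn -1·90°
n=4: pose=(8,-4,E); sL=3/17, sR=15/98; mL=15/98, mR=-39/3332; mL+mR=471/3332 → advance +1; mR−mL=-549/3332 → turn -1·90°
n=5: pose=(9,-4,S); sL=12/85, sR=60/377; mL=60/377, mR=288/32045; mL+mR=5388/32045 → advance +1; mR−mL=-4812/32045 → turn -1·90°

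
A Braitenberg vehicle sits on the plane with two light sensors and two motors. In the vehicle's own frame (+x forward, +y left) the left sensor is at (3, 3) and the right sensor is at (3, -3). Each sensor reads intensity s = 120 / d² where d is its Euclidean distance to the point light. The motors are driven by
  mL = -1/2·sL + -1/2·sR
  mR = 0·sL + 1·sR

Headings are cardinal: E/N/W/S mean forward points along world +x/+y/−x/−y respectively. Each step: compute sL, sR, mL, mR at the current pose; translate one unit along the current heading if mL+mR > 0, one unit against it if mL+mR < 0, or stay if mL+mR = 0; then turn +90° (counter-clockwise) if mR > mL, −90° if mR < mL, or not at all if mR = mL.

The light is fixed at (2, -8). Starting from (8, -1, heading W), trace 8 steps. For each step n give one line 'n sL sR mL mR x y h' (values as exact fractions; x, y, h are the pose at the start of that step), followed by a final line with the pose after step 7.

n=0: pose=(8,-1,W); sL=24/5, sR=120/109; mL=-1608/545, mR=120/109; mL+mR=-1008/545 → advance -1; mR−mL=2208/545 → turn +1·90°
n=1: pose=(9,-1,S); sL=30/29, sR=15/4; mL=-555/232, mR=15/4; mL+mR=315/232 → advance +1; mR−mL=1425/232 → turn +1·90°
n=2: pose=(9,-2,E); sL=120/181, sR=120/109; mL=-17400/19729, mR=120/109; mL+mR=4320/19729 → advance +1; mR−mL=39120/19729 → turn +1·90°
n=3: pose=(10,-2,N); sL=60/53, sR=60/101; mL=-4620/5353, mR=60/101; mL+mR=-1440/5353 → advance -1; mR−mL=7800/5353 → turn +1·90°
n=4: pose=(10,-3,W); sL=120/29, sR=120/89; mL=-7080/2581, mR=120/89; mL+mR=-3600/2581 → advance -1; mR−mL=10560/2581 → turn +1·90°
n=5: pose=(11,-3,S); sL=30/37, sR=3; mL=-141/74, mR=3; mL+mR=81/74 → advance +1; mR−mL=363/74 → turn +1·90°
n=6: pose=(11,-4,E); sL=120/193, sR=24/29; mL=-4056/5597, mR=24/29; mL+mR=576/5597 → advance +1; mR−mL=8688/5597 → turn +1·90°
n=7: pose=(12,-4,N); sL=60/49, sR=60/109; mL=-4740/5341, mR=60/109; mL+mR=-1800/5341 → advance -1; mR−mL=7680/5341 → turn +1·90°

0 24/5 120/109 -1608/545 120/109 8 -1 W
1 30/29 15/4 -555/232 15/4 9 -1 S
2 120/181 120/109 -17400/19729 120/109 9 -2 E
3 60/53 60/101 -4620/5353 60/101 10 -2 N
4 120/29 120/89 -7080/2581 120/89 10 -3 W
5 30/37 3 -141/74 3 11 -3 S
6 120/193 24/29 -4056/5597 24/29 11 -4 E
7 60/49 60/109 -4740/5341 60/109 12 -4 N
final 12 -5 W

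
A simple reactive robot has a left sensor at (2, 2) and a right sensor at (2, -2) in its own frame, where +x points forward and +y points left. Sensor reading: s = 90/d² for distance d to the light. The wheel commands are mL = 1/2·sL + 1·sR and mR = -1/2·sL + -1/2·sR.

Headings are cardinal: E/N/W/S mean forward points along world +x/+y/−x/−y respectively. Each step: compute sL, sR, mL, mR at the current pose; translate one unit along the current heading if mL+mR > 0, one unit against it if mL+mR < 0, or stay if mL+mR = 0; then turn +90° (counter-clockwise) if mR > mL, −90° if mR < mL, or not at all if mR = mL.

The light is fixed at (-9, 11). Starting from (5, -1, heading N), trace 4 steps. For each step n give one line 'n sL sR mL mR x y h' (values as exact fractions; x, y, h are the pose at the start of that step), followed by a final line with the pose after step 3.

0 45/122 45/178 9495/21716 -3375/10858 5 -1 N
1 90/337 18/85 9891/28645 -6858/28645 5 0 E
2 45/229 45/169 28215/77402 -8955/38701 6 0 S
3 18/73 90/269 8991/19637 -5706/19637 6 -1 W
final 5 -1 N

n=0: pose=(5,-1,N); sL=45/122, sR=45/178; mL=9495/21716, mR=-3375/10858; mL+mR=45/356 → advance +1; mR−mL=-16245/21716 → turn -1·90°
n=1: pose=(5,0,E); sL=90/337, sR=18/85; mL=9891/28645, mR=-6858/28645; mL+mR=9/85 → advance +1; mR−mL=-16749/28645 → turn -1·90°
n=2: pose=(6,0,S); sL=45/229, sR=45/169; mL=28215/77402, mR=-8955/38701; mL+mR=45/338 → advance +1; mR−mL=-46125/77402 → turn -1·90°
n=3: pose=(6,-1,W); sL=18/73, sR=90/269; mL=8991/19637, mR=-5706/19637; mL+mR=45/269 → advance +1; mR−mL=-14697/19637 → turn -1·90°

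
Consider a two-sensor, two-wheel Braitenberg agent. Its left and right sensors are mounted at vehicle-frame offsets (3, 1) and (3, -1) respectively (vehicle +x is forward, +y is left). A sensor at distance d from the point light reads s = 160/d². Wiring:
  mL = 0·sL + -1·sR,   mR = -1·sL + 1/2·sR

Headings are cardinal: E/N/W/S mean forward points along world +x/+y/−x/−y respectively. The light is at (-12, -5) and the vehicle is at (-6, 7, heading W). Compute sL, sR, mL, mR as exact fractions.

16/13 80/89 -80/89 -904/1157

left sensor world pos  = (-9, 6); dL² = 130
right sensor world pos = (-9, 8); dR² = 178
sL = 160/130 = 16/13
sR = 160/178 = 80/89
mL = 0·sL + -1·sR = -80/89
mR = -1·sL + 1/2·sR = -904/1157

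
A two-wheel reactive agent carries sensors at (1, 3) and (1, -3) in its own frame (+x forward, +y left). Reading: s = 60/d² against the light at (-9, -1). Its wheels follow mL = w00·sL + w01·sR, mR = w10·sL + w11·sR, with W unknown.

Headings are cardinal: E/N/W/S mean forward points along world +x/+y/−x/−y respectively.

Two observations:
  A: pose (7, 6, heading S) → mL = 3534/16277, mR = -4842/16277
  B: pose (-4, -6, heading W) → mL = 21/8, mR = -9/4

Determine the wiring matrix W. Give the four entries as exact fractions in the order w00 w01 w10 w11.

-1/2 1 -1 -1/2

obs A: pose=(7,6,S) → sL=60/397, sR=12/41, mL=3534/16277, mR=-4842/16277
obs B: pose=(-4,-6,W) → sL=3/4, sR=3, mL=21/8, mR=-9/4
sensor matrix S = [[60/397, 12/41], [3/4, 3]]; det S = 3807/16277
solve [mL_A; mL_B] = S·[w00; w01] and [mR_A; mR_B] = S·[w10; w11]:
  w00 = -1/2, w01 = 1, w10 = -1, w11 = -1/2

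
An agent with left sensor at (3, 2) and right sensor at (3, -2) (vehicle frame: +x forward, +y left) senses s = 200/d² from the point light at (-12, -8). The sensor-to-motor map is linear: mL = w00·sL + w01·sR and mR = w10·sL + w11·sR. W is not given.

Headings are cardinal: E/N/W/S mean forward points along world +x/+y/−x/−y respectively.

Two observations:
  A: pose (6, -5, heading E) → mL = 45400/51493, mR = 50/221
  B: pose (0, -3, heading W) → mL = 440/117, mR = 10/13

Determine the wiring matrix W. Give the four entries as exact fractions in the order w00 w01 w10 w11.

obs A: pose=(6,-5,E) → sL=100/233, sR=100/221, mL=45400/51493, mR=50/221
obs B: pose=(0,-3,W) → sL=20/9, sR=20/13, mL=440/117, mR=10/13
sensor matrix S = [[100/233, 100/221], [20/9, 20/13]]; det S = -160000/463437
solve [mL_A; mL_B] = S·[w00; w01] and [mR_A; mR_B] = S·[w10; w11]:
  w00 = 1, w01 = 1, w10 = 0, w11 = 1/2

1 1 0 1/2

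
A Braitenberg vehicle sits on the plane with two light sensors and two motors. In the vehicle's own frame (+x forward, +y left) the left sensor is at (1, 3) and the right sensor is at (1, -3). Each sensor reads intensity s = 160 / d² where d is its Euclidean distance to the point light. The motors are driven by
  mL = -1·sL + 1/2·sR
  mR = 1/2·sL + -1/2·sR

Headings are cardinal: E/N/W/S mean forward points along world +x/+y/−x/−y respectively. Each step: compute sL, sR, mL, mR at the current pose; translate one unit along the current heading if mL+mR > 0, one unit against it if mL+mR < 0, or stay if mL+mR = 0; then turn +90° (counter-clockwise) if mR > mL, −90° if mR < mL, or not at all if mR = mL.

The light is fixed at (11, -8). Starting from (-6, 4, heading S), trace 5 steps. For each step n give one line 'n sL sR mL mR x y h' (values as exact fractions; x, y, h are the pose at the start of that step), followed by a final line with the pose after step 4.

n=0: pose=(-6,4,S); sL=160/317, sR=160/521; mL=-58000/165157, mR=16320/165157; mL+mR=-80/317 → advance -1; mR−mL=74320/165157 → turn +1·90°
n=1: pose=(-6,5,E); sL=5/16, sR=40/89; mL=-125/1424, mR=-195/2848; mL+mR=-5/32 → advance -1; mR−mL=55/2848 → turn +1·90°
n=2: pose=(-7,5,N); sL=160/637, sR=160/421; mL=-16400/268177, mR=-17280/268177; mL+mR=-80/637 → advance -1; mR−mL=-880/268177 → turn -1·90°
n=3: pose=(-7,4,E); sL=80/257, sR=16/37; mL=-904/9509, mR=-576/9509; mL+mR=-40/257 → advance -1; mR−mL=328/9509 → turn +1·90°
n=4: pose=(-8,4,N); sL=160/653, sR=32/85; mL=-3152/55505, mR=-3648/55505; mL+mR=-80/653 → advance -1; mR−mL=-496/55505 → turn -1·90°

0 160/317 160/521 -58000/165157 16320/165157 -6 4 S
1 5/16 40/89 -125/1424 -195/2848 -6 5 E
2 160/637 160/421 -16400/268177 -17280/268177 -7 5 N
3 80/257 16/37 -904/9509 -576/9509 -7 4 E
4 160/653 32/85 -3152/55505 -3648/55505 -8 4 N
final -8 3 E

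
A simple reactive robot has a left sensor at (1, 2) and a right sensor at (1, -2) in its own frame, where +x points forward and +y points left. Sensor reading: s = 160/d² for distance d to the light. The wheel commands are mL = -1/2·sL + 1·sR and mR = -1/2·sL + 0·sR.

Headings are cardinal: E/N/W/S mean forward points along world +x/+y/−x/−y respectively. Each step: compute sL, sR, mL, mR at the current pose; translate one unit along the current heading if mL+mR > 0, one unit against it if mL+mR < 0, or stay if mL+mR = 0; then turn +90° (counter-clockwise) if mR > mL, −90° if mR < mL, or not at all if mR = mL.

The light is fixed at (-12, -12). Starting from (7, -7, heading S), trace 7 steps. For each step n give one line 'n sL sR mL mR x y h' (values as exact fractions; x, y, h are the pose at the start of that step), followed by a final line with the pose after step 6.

0 160/457 32/61 9744/27877 -80/457 7 -7 S
1 20/41 4/9 74/369 -10/41 7 -8 W
2 160/349 160/509 15120/177641 -80/349 8 -8 N
3 80/233 80/221 9800/51493 -40/233 8 -9 E
4 160/533 32/73 11216/38909 -80/533 9 -9 S
5 2/5 5/13 12/65 -1/5 9 -10 W
6 160/409 32/117 3728/47853 -80/409 10 -10 N
final 10 -11 E

n=0: pose=(7,-7,S); sL=160/457, sR=32/61; mL=9744/27877, mR=-80/457; mL+mR=4864/27877 → advance +1; mR−mL=-32/61 → turn -1·90°
n=1: pose=(7,-8,W); sL=20/41, sR=4/9; mL=74/369, mR=-10/41; mL+mR=-16/369 → advance -1; mR−mL=-4/9 → turn -1·90°
n=2: pose=(8,-8,N); sL=160/349, sR=160/509; mL=15120/177641, mR=-80/349; mL+mR=-25600/177641 → advance -1; mR−mL=-160/509 → turn -1·90°
n=3: pose=(8,-9,E); sL=80/233, sR=80/221; mL=9800/51493, mR=-40/233; mL+mR=960/51493 → advance +1; mR−mL=-80/221 → turn -1·90°
n=4: pose=(9,-9,S); sL=160/533, sR=32/73; mL=11216/38909, mR=-80/533; mL+mR=5376/38909 → advance +1; mR−mL=-32/73 → turn -1·90°
n=5: pose=(9,-10,W); sL=2/5, sR=5/13; mL=12/65, mR=-1/5; mL+mR=-1/65 → advance -1; mR−mL=-5/13 → turn -1·90°
n=6: pose=(10,-10,N); sL=160/409, sR=32/117; mL=3728/47853, mR=-80/409; mL+mR=-5632/47853 → advance -1; mR−mL=-32/117 → turn -1·90°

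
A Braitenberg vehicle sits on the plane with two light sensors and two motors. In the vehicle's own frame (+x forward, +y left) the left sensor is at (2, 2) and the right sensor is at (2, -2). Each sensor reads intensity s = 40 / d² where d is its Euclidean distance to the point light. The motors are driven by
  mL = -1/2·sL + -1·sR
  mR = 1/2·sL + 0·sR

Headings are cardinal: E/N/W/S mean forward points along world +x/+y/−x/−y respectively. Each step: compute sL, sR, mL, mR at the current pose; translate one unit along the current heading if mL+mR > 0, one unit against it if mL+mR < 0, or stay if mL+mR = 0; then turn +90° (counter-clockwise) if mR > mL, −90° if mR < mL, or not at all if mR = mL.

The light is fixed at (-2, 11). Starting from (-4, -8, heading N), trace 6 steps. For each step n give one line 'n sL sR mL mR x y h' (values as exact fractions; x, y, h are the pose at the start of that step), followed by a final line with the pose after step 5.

n=0: pose=(-4,-8,N); sL=8/61, sR=40/289; mL=-3596/17629, mR=4/61; mL+mR=-40/289 → advance -1; mR−mL=4752/17629 → turn +1·90°
n=1: pose=(-4,-9,W); sL=2/25, sR=2/17; mL=-67/425, mR=1/25; mL+mR=-2/17 → advance -1; mR−mL=84/425 → turn +1·90°
n=2: pose=(-3,-9,S); sL=8/97, sR=40/493; mL=-5852/47821, mR=4/97; mL+mR=-40/493 → advance -1; mR−mL=7824/47821 → turn +1·90°
n=3: pose=(-3,-8,E); sL=4/29, sR=20/221; mL=-1022/6409, mR=2/29; mL+mR=-20/221 → advance -1; mR−mL=1464/6409 → turn +1·90°
n=4: pose=(-4,-8,N); sL=8/61, sR=40/289; mL=-3596/17629, mR=4/61; mL+mR=-40/289 → advance -1; mR−mL=4752/17629 → turn +1·90°
n=5: pose=(-4,-9,W); sL=2/25, sR=2/17; mL=-67/425, mR=1/25; mL+mR=-2/17 → advance -1; mR−mL=84/425 → turn +1·90°

0 8/61 40/289 -3596/17629 4/61 -4 -8 N
1 2/25 2/17 -67/425 1/25 -4 -9 W
2 8/97 40/493 -5852/47821 4/97 -3 -9 S
3 4/29 20/221 -1022/6409 2/29 -3 -8 E
4 8/61 40/289 -3596/17629 4/61 -4 -8 N
5 2/25 2/17 -67/425 1/25 -4 -9 W
final -3 -9 S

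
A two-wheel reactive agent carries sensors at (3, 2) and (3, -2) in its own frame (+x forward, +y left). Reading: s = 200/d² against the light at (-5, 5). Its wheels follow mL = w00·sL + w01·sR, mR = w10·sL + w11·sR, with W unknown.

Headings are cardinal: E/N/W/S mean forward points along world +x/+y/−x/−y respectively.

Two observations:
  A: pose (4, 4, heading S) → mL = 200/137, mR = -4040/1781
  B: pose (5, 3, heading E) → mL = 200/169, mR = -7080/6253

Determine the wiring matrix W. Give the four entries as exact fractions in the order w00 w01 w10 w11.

1 0 -1/2 -1/2

obs A: pose=(4,4,S) → sL=200/137, sR=40/13, mL=200/137, mR=-4040/1781
obs B: pose=(5,3,E) → sL=200/169, sR=40/37, mL=200/169, mR=-7080/6253
sensor matrix S = [[200/137, 40/13], [200/169, 40/37]]; det S = -22976000/11136593
solve [mL_A; mL_B] = S·[w00; w01] and [mR_A; mR_B] = S·[w10; w11]:
  w00 = 1, w01 = 0, w10 = -1/2, w11 = -1/2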